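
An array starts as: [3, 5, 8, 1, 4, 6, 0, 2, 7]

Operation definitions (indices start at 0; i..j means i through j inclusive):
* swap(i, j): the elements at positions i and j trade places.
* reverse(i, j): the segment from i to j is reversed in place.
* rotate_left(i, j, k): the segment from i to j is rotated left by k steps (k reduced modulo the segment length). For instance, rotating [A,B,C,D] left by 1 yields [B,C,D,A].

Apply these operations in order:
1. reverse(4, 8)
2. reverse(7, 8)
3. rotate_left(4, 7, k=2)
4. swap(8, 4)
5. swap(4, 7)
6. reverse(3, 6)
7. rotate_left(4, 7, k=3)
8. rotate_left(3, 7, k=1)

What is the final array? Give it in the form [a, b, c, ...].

After 1 (reverse(4, 8)): [3, 5, 8, 1, 7, 2, 0, 6, 4]
After 2 (reverse(7, 8)): [3, 5, 8, 1, 7, 2, 0, 4, 6]
After 3 (rotate_left(4, 7, k=2)): [3, 5, 8, 1, 0, 4, 7, 2, 6]
After 4 (swap(8, 4)): [3, 5, 8, 1, 6, 4, 7, 2, 0]
After 5 (swap(4, 7)): [3, 5, 8, 1, 2, 4, 7, 6, 0]
After 6 (reverse(3, 6)): [3, 5, 8, 7, 4, 2, 1, 6, 0]
After 7 (rotate_left(4, 7, k=3)): [3, 5, 8, 7, 6, 4, 2, 1, 0]
After 8 (rotate_left(3, 7, k=1)): [3, 5, 8, 6, 4, 2, 1, 7, 0]

Answer: [3, 5, 8, 6, 4, 2, 1, 7, 0]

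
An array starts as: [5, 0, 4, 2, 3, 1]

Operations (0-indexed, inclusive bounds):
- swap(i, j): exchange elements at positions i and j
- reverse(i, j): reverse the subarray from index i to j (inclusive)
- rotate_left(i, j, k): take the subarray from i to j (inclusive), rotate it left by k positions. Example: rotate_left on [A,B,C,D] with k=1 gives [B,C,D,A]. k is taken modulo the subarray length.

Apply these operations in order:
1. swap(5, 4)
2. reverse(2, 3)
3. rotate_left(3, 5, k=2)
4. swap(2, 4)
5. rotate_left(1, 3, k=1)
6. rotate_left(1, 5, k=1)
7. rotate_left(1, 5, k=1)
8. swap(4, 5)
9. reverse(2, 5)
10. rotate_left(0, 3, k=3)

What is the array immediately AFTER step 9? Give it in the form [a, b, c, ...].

After 1 (swap(5, 4)): [5, 0, 4, 2, 1, 3]
After 2 (reverse(2, 3)): [5, 0, 2, 4, 1, 3]
After 3 (rotate_left(3, 5, k=2)): [5, 0, 2, 3, 4, 1]
After 4 (swap(2, 4)): [5, 0, 4, 3, 2, 1]
After 5 (rotate_left(1, 3, k=1)): [5, 4, 3, 0, 2, 1]
After 6 (rotate_left(1, 5, k=1)): [5, 3, 0, 2, 1, 4]
After 7 (rotate_left(1, 5, k=1)): [5, 0, 2, 1, 4, 3]
After 8 (swap(4, 5)): [5, 0, 2, 1, 3, 4]
After 9 (reverse(2, 5)): [5, 0, 4, 3, 1, 2]

Answer: [5, 0, 4, 3, 1, 2]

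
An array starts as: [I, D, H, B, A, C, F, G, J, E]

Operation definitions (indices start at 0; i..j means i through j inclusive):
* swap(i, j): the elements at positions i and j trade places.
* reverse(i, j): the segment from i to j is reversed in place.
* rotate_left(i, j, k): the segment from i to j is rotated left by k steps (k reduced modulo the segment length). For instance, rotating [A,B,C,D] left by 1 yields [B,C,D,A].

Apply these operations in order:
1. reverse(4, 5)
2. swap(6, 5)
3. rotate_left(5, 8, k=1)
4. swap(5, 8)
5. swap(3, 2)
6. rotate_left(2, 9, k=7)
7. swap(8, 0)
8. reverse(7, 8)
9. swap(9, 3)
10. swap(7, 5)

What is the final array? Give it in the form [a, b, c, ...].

After 1 (reverse(4, 5)): [I, D, H, B, C, A, F, G, J, E]
After 2 (swap(6, 5)): [I, D, H, B, C, F, A, G, J, E]
After 3 (rotate_left(5, 8, k=1)): [I, D, H, B, C, A, G, J, F, E]
After 4 (swap(5, 8)): [I, D, H, B, C, F, G, J, A, E]
After 5 (swap(3, 2)): [I, D, B, H, C, F, G, J, A, E]
After 6 (rotate_left(2, 9, k=7)): [I, D, E, B, H, C, F, G, J, A]
After 7 (swap(8, 0)): [J, D, E, B, H, C, F, G, I, A]
After 8 (reverse(7, 8)): [J, D, E, B, H, C, F, I, G, A]
After 9 (swap(9, 3)): [J, D, E, A, H, C, F, I, G, B]
After 10 (swap(7, 5)): [J, D, E, A, H, I, F, C, G, B]

Answer: [J, D, E, A, H, I, F, C, G, B]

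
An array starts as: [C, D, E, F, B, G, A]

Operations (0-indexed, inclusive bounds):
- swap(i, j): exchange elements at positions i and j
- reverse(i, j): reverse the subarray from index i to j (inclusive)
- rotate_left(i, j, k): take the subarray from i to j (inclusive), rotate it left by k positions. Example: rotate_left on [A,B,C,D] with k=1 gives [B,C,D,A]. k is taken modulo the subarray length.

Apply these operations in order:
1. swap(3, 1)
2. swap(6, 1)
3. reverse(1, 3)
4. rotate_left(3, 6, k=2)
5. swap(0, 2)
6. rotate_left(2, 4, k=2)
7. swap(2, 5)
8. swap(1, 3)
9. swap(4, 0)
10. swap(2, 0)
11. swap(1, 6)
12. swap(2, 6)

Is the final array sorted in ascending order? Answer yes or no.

Answer: yes

Derivation:
After 1 (swap(3, 1)): [C, F, E, D, B, G, A]
After 2 (swap(6, 1)): [C, A, E, D, B, G, F]
After 3 (reverse(1, 3)): [C, D, E, A, B, G, F]
After 4 (rotate_left(3, 6, k=2)): [C, D, E, G, F, A, B]
After 5 (swap(0, 2)): [E, D, C, G, F, A, B]
After 6 (rotate_left(2, 4, k=2)): [E, D, F, C, G, A, B]
After 7 (swap(2, 5)): [E, D, A, C, G, F, B]
After 8 (swap(1, 3)): [E, C, A, D, G, F, B]
After 9 (swap(4, 0)): [G, C, A, D, E, F, B]
After 10 (swap(2, 0)): [A, C, G, D, E, F, B]
After 11 (swap(1, 6)): [A, B, G, D, E, F, C]
After 12 (swap(2, 6)): [A, B, C, D, E, F, G]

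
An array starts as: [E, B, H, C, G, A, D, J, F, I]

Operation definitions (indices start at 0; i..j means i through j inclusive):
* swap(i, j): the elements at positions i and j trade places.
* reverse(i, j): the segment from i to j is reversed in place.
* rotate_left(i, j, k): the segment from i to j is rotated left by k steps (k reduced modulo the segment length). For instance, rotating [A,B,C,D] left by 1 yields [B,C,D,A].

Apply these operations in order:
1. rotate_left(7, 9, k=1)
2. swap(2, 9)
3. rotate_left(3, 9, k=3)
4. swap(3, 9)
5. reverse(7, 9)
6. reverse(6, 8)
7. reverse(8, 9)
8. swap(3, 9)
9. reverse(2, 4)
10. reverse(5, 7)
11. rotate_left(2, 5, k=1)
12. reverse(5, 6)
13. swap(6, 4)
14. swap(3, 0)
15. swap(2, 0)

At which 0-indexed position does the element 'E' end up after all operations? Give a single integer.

After 1 (rotate_left(7, 9, k=1)): [E, B, H, C, G, A, D, F, I, J]
After 2 (swap(2, 9)): [E, B, J, C, G, A, D, F, I, H]
After 3 (rotate_left(3, 9, k=3)): [E, B, J, D, F, I, H, C, G, A]
After 4 (swap(3, 9)): [E, B, J, A, F, I, H, C, G, D]
After 5 (reverse(7, 9)): [E, B, J, A, F, I, H, D, G, C]
After 6 (reverse(6, 8)): [E, B, J, A, F, I, G, D, H, C]
After 7 (reverse(8, 9)): [E, B, J, A, F, I, G, D, C, H]
After 8 (swap(3, 9)): [E, B, J, H, F, I, G, D, C, A]
After 9 (reverse(2, 4)): [E, B, F, H, J, I, G, D, C, A]
After 10 (reverse(5, 7)): [E, B, F, H, J, D, G, I, C, A]
After 11 (rotate_left(2, 5, k=1)): [E, B, H, J, D, F, G, I, C, A]
After 12 (reverse(5, 6)): [E, B, H, J, D, G, F, I, C, A]
After 13 (swap(6, 4)): [E, B, H, J, F, G, D, I, C, A]
After 14 (swap(3, 0)): [J, B, H, E, F, G, D, I, C, A]
After 15 (swap(2, 0)): [H, B, J, E, F, G, D, I, C, A]

Answer: 3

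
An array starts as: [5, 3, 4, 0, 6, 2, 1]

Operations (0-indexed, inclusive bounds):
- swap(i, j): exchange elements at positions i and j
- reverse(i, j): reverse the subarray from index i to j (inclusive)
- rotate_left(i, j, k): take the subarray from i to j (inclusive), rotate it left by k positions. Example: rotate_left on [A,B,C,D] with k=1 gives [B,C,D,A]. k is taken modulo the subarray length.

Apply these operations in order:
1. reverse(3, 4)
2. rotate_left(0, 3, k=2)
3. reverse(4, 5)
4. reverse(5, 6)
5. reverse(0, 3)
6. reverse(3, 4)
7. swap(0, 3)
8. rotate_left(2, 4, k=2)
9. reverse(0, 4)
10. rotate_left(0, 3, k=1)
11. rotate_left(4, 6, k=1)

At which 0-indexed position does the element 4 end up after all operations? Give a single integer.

After 1 (reverse(3, 4)): [5, 3, 4, 6, 0, 2, 1]
After 2 (rotate_left(0, 3, k=2)): [4, 6, 5, 3, 0, 2, 1]
After 3 (reverse(4, 5)): [4, 6, 5, 3, 2, 0, 1]
After 4 (reverse(5, 6)): [4, 6, 5, 3, 2, 1, 0]
After 5 (reverse(0, 3)): [3, 5, 6, 4, 2, 1, 0]
After 6 (reverse(3, 4)): [3, 5, 6, 2, 4, 1, 0]
After 7 (swap(0, 3)): [2, 5, 6, 3, 4, 1, 0]
After 8 (rotate_left(2, 4, k=2)): [2, 5, 4, 6, 3, 1, 0]
After 9 (reverse(0, 4)): [3, 6, 4, 5, 2, 1, 0]
After 10 (rotate_left(0, 3, k=1)): [6, 4, 5, 3, 2, 1, 0]
After 11 (rotate_left(4, 6, k=1)): [6, 4, 5, 3, 1, 0, 2]

Answer: 1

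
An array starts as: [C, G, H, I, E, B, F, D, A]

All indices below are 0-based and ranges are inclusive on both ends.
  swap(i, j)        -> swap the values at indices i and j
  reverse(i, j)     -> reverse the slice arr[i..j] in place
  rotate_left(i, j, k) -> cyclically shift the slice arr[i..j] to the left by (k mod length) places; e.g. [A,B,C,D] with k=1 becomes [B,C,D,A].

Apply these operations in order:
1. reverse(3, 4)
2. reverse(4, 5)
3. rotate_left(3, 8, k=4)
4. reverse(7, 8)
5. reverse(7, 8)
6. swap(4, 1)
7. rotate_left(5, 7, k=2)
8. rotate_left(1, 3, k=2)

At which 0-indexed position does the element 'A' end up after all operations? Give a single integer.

After 1 (reverse(3, 4)): [C, G, H, E, I, B, F, D, A]
After 2 (reverse(4, 5)): [C, G, H, E, B, I, F, D, A]
After 3 (rotate_left(3, 8, k=4)): [C, G, H, D, A, E, B, I, F]
After 4 (reverse(7, 8)): [C, G, H, D, A, E, B, F, I]
After 5 (reverse(7, 8)): [C, G, H, D, A, E, B, I, F]
After 6 (swap(4, 1)): [C, A, H, D, G, E, B, I, F]
After 7 (rotate_left(5, 7, k=2)): [C, A, H, D, G, I, E, B, F]
After 8 (rotate_left(1, 3, k=2)): [C, D, A, H, G, I, E, B, F]

Answer: 2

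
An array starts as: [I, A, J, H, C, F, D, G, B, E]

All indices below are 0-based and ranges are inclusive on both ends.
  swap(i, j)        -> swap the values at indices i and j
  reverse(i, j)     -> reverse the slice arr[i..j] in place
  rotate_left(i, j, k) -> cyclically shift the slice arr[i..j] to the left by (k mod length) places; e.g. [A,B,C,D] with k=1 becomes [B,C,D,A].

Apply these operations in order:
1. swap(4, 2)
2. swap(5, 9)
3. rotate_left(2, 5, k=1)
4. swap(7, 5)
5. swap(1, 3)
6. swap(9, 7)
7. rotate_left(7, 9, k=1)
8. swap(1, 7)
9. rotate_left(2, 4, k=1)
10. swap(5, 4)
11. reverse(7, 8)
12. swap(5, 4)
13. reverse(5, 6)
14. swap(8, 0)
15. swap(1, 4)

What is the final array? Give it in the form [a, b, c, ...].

After 1 (swap(4, 2)): [I, A, C, H, J, F, D, G, B, E]
After 2 (swap(5, 9)): [I, A, C, H, J, E, D, G, B, F]
After 3 (rotate_left(2, 5, k=1)): [I, A, H, J, E, C, D, G, B, F]
After 4 (swap(7, 5)): [I, A, H, J, E, G, D, C, B, F]
After 5 (swap(1, 3)): [I, J, H, A, E, G, D, C, B, F]
After 6 (swap(9, 7)): [I, J, H, A, E, G, D, F, B, C]
After 7 (rotate_left(7, 9, k=1)): [I, J, H, A, E, G, D, B, C, F]
After 8 (swap(1, 7)): [I, B, H, A, E, G, D, J, C, F]
After 9 (rotate_left(2, 4, k=1)): [I, B, A, E, H, G, D, J, C, F]
After 10 (swap(5, 4)): [I, B, A, E, G, H, D, J, C, F]
After 11 (reverse(7, 8)): [I, B, A, E, G, H, D, C, J, F]
After 12 (swap(5, 4)): [I, B, A, E, H, G, D, C, J, F]
After 13 (reverse(5, 6)): [I, B, A, E, H, D, G, C, J, F]
After 14 (swap(8, 0)): [J, B, A, E, H, D, G, C, I, F]
After 15 (swap(1, 4)): [J, H, A, E, B, D, G, C, I, F]

Answer: [J, H, A, E, B, D, G, C, I, F]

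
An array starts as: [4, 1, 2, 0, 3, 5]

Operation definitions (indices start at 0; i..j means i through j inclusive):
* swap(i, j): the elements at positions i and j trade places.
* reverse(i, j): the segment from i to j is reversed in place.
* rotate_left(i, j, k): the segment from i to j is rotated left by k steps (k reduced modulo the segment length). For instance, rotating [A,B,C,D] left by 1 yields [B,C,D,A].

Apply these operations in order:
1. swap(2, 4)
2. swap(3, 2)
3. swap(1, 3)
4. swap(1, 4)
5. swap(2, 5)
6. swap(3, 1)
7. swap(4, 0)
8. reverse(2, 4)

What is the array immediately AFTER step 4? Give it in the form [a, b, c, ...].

Answer: [4, 2, 0, 1, 3, 5]

Derivation:
After 1 (swap(2, 4)): [4, 1, 3, 0, 2, 5]
After 2 (swap(3, 2)): [4, 1, 0, 3, 2, 5]
After 3 (swap(1, 3)): [4, 3, 0, 1, 2, 5]
After 4 (swap(1, 4)): [4, 2, 0, 1, 3, 5]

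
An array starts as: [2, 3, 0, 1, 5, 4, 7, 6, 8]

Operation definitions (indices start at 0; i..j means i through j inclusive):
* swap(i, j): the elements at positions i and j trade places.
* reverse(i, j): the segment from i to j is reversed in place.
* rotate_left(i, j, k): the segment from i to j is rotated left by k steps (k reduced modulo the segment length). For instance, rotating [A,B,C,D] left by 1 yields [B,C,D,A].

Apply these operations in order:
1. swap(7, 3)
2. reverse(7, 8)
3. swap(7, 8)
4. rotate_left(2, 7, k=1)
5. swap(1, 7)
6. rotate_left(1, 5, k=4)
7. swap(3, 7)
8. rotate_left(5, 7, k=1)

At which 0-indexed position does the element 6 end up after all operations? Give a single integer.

Answer: 6

Derivation:
After 1 (swap(7, 3)): [2, 3, 0, 6, 5, 4, 7, 1, 8]
After 2 (reverse(7, 8)): [2, 3, 0, 6, 5, 4, 7, 8, 1]
After 3 (swap(7, 8)): [2, 3, 0, 6, 5, 4, 7, 1, 8]
After 4 (rotate_left(2, 7, k=1)): [2, 3, 6, 5, 4, 7, 1, 0, 8]
After 5 (swap(1, 7)): [2, 0, 6, 5, 4, 7, 1, 3, 8]
After 6 (rotate_left(1, 5, k=4)): [2, 7, 0, 6, 5, 4, 1, 3, 8]
After 7 (swap(3, 7)): [2, 7, 0, 3, 5, 4, 1, 6, 8]
After 8 (rotate_left(5, 7, k=1)): [2, 7, 0, 3, 5, 1, 6, 4, 8]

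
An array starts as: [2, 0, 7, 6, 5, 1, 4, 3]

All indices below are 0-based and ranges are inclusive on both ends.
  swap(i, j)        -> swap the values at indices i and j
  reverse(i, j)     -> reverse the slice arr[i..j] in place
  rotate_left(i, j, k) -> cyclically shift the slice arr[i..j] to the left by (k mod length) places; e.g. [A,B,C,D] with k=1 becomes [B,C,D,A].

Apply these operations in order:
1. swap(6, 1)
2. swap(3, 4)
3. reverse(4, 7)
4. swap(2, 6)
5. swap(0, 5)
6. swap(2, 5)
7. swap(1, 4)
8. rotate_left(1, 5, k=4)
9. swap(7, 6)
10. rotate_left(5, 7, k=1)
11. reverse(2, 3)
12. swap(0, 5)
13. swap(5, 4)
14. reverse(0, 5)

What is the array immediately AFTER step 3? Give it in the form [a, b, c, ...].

After 1 (swap(6, 1)): [2, 4, 7, 6, 5, 1, 0, 3]
After 2 (swap(3, 4)): [2, 4, 7, 5, 6, 1, 0, 3]
After 3 (reverse(4, 7)): [2, 4, 7, 5, 3, 0, 1, 6]

Answer: [2, 4, 7, 5, 3, 0, 1, 6]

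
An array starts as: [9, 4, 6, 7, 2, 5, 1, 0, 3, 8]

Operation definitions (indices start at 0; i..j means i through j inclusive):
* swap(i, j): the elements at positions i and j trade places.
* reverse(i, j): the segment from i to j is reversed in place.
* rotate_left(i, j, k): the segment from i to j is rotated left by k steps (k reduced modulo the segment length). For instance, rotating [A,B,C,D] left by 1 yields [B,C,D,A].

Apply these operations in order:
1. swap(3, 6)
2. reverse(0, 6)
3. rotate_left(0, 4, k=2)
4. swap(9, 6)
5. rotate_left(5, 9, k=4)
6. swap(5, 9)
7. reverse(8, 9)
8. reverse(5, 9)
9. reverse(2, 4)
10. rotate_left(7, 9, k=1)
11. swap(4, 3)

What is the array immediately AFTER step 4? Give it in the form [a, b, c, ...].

After 1 (swap(3, 6)): [9, 4, 6, 1, 2, 5, 7, 0, 3, 8]
After 2 (reverse(0, 6)): [7, 5, 2, 1, 6, 4, 9, 0, 3, 8]
After 3 (rotate_left(0, 4, k=2)): [2, 1, 6, 7, 5, 4, 9, 0, 3, 8]
After 4 (swap(9, 6)): [2, 1, 6, 7, 5, 4, 8, 0, 3, 9]

Answer: [2, 1, 6, 7, 5, 4, 8, 0, 3, 9]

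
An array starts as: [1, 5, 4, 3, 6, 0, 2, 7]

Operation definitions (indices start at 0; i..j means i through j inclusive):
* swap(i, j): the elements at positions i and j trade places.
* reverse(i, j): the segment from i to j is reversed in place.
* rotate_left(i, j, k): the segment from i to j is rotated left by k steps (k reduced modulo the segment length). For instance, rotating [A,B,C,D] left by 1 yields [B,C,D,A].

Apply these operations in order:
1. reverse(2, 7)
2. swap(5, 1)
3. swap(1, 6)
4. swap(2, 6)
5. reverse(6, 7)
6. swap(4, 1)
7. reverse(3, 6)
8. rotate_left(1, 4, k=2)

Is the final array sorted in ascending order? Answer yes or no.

Answer: no

Derivation:
After 1 (reverse(2, 7)): [1, 5, 7, 2, 0, 6, 3, 4]
After 2 (swap(5, 1)): [1, 6, 7, 2, 0, 5, 3, 4]
After 3 (swap(1, 6)): [1, 3, 7, 2, 0, 5, 6, 4]
After 4 (swap(2, 6)): [1, 3, 6, 2, 0, 5, 7, 4]
After 5 (reverse(6, 7)): [1, 3, 6, 2, 0, 5, 4, 7]
After 6 (swap(4, 1)): [1, 0, 6, 2, 3, 5, 4, 7]
After 7 (reverse(3, 6)): [1, 0, 6, 4, 5, 3, 2, 7]
After 8 (rotate_left(1, 4, k=2)): [1, 4, 5, 0, 6, 3, 2, 7]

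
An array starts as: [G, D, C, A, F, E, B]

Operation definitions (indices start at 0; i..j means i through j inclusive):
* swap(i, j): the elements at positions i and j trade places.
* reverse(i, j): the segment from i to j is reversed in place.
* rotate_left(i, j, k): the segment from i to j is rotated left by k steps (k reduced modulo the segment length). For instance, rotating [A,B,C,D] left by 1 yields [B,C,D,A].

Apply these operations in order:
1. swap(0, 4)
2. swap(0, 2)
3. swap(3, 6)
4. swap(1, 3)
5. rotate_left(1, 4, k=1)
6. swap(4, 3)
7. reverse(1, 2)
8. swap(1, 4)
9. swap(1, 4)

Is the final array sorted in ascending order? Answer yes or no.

Answer: no

Derivation:
After 1 (swap(0, 4)): [F, D, C, A, G, E, B]
After 2 (swap(0, 2)): [C, D, F, A, G, E, B]
After 3 (swap(3, 6)): [C, D, F, B, G, E, A]
After 4 (swap(1, 3)): [C, B, F, D, G, E, A]
After 5 (rotate_left(1, 4, k=1)): [C, F, D, G, B, E, A]
After 6 (swap(4, 3)): [C, F, D, B, G, E, A]
After 7 (reverse(1, 2)): [C, D, F, B, G, E, A]
After 8 (swap(1, 4)): [C, G, F, B, D, E, A]
After 9 (swap(1, 4)): [C, D, F, B, G, E, A]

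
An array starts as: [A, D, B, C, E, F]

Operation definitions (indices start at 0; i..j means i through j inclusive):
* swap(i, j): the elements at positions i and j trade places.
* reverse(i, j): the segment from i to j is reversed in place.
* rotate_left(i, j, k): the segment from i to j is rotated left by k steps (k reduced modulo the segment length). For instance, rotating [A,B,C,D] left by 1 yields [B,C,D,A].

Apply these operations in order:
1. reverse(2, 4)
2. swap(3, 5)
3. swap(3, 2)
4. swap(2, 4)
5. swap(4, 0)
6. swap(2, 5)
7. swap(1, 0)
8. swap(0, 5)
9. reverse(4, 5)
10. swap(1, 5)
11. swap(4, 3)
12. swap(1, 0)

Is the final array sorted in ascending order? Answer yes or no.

After 1 (reverse(2, 4)): [A, D, E, C, B, F]
After 2 (swap(3, 5)): [A, D, E, F, B, C]
After 3 (swap(3, 2)): [A, D, F, E, B, C]
After 4 (swap(2, 4)): [A, D, B, E, F, C]
After 5 (swap(4, 0)): [F, D, B, E, A, C]
After 6 (swap(2, 5)): [F, D, C, E, A, B]
After 7 (swap(1, 0)): [D, F, C, E, A, B]
After 8 (swap(0, 5)): [B, F, C, E, A, D]
After 9 (reverse(4, 5)): [B, F, C, E, D, A]
After 10 (swap(1, 5)): [B, A, C, E, D, F]
After 11 (swap(4, 3)): [B, A, C, D, E, F]
After 12 (swap(1, 0)): [A, B, C, D, E, F]

Answer: yes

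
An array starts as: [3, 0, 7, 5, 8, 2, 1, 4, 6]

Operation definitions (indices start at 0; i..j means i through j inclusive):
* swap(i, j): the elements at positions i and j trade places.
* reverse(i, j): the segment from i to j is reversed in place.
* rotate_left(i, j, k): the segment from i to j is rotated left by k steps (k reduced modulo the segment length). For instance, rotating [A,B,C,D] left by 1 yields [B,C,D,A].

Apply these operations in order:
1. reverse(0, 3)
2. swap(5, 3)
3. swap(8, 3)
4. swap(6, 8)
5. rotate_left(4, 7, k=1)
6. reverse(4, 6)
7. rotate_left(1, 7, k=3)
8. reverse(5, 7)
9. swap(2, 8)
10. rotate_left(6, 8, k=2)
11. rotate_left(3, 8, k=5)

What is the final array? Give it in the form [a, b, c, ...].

Answer: [5, 4, 1, 7, 3, 8, 6, 2, 0]

Derivation:
After 1 (reverse(0, 3)): [5, 7, 0, 3, 8, 2, 1, 4, 6]
After 2 (swap(5, 3)): [5, 7, 0, 2, 8, 3, 1, 4, 6]
After 3 (swap(8, 3)): [5, 7, 0, 6, 8, 3, 1, 4, 2]
After 4 (swap(6, 8)): [5, 7, 0, 6, 8, 3, 2, 4, 1]
After 5 (rotate_left(4, 7, k=1)): [5, 7, 0, 6, 3, 2, 4, 8, 1]
After 6 (reverse(4, 6)): [5, 7, 0, 6, 4, 2, 3, 8, 1]
After 7 (rotate_left(1, 7, k=3)): [5, 4, 2, 3, 8, 7, 0, 6, 1]
After 8 (reverse(5, 7)): [5, 4, 2, 3, 8, 6, 0, 7, 1]
After 9 (swap(2, 8)): [5, 4, 1, 3, 8, 6, 0, 7, 2]
After 10 (rotate_left(6, 8, k=2)): [5, 4, 1, 3, 8, 6, 2, 0, 7]
After 11 (rotate_left(3, 8, k=5)): [5, 4, 1, 7, 3, 8, 6, 2, 0]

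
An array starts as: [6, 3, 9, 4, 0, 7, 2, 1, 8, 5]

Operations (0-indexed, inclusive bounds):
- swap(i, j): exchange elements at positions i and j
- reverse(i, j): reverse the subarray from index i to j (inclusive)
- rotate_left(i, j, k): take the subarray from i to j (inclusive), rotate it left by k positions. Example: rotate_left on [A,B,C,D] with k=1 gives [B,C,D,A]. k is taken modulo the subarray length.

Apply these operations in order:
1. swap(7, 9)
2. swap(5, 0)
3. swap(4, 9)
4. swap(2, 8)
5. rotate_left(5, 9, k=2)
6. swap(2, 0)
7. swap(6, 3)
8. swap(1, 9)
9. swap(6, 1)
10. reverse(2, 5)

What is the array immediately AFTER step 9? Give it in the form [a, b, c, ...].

Answer: [8, 4, 7, 9, 1, 5, 2, 0, 6, 3]

Derivation:
After 1 (swap(7, 9)): [6, 3, 9, 4, 0, 7, 2, 5, 8, 1]
After 2 (swap(5, 0)): [7, 3, 9, 4, 0, 6, 2, 5, 8, 1]
After 3 (swap(4, 9)): [7, 3, 9, 4, 1, 6, 2, 5, 8, 0]
After 4 (swap(2, 8)): [7, 3, 8, 4, 1, 6, 2, 5, 9, 0]
After 5 (rotate_left(5, 9, k=2)): [7, 3, 8, 4, 1, 5, 9, 0, 6, 2]
After 6 (swap(2, 0)): [8, 3, 7, 4, 1, 5, 9, 0, 6, 2]
After 7 (swap(6, 3)): [8, 3, 7, 9, 1, 5, 4, 0, 6, 2]
After 8 (swap(1, 9)): [8, 2, 7, 9, 1, 5, 4, 0, 6, 3]
After 9 (swap(6, 1)): [8, 4, 7, 9, 1, 5, 2, 0, 6, 3]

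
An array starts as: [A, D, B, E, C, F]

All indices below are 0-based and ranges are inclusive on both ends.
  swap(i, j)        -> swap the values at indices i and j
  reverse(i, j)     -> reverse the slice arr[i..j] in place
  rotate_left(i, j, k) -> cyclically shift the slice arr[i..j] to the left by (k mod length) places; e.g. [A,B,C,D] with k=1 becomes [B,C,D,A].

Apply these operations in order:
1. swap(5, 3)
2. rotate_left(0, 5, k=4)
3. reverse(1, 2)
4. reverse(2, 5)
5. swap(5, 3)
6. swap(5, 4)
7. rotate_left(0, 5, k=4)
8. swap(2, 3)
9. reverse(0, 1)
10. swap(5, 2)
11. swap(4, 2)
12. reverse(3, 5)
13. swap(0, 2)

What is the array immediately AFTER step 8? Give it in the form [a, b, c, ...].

After 1 (swap(5, 3)): [A, D, B, F, C, E]
After 2 (rotate_left(0, 5, k=4)): [C, E, A, D, B, F]
After 3 (reverse(1, 2)): [C, A, E, D, B, F]
After 4 (reverse(2, 5)): [C, A, F, B, D, E]
After 5 (swap(5, 3)): [C, A, F, E, D, B]
After 6 (swap(5, 4)): [C, A, F, E, B, D]
After 7 (rotate_left(0, 5, k=4)): [B, D, C, A, F, E]
After 8 (swap(2, 3)): [B, D, A, C, F, E]

Answer: [B, D, A, C, F, E]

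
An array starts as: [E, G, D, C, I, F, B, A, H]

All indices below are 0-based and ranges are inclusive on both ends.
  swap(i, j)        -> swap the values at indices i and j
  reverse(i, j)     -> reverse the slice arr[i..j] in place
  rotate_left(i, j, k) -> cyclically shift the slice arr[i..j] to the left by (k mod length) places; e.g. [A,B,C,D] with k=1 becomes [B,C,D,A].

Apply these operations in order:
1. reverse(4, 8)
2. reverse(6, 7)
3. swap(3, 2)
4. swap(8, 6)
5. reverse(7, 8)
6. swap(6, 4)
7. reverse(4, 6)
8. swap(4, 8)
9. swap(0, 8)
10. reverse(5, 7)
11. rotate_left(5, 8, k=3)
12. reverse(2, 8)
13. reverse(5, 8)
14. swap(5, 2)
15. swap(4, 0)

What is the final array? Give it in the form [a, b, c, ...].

Answer: [F, G, C, I, H, A, D, B, E]

Derivation:
After 1 (reverse(4, 8)): [E, G, D, C, H, A, B, F, I]
After 2 (reverse(6, 7)): [E, G, D, C, H, A, F, B, I]
After 3 (swap(3, 2)): [E, G, C, D, H, A, F, B, I]
After 4 (swap(8, 6)): [E, G, C, D, H, A, I, B, F]
After 5 (reverse(7, 8)): [E, G, C, D, H, A, I, F, B]
After 6 (swap(6, 4)): [E, G, C, D, I, A, H, F, B]
After 7 (reverse(4, 6)): [E, G, C, D, H, A, I, F, B]
After 8 (swap(4, 8)): [E, G, C, D, B, A, I, F, H]
After 9 (swap(0, 8)): [H, G, C, D, B, A, I, F, E]
After 10 (reverse(5, 7)): [H, G, C, D, B, F, I, A, E]
After 11 (rotate_left(5, 8, k=3)): [H, G, C, D, B, E, F, I, A]
After 12 (reverse(2, 8)): [H, G, A, I, F, E, B, D, C]
After 13 (reverse(5, 8)): [H, G, A, I, F, C, D, B, E]
After 14 (swap(5, 2)): [H, G, C, I, F, A, D, B, E]
After 15 (swap(4, 0)): [F, G, C, I, H, A, D, B, E]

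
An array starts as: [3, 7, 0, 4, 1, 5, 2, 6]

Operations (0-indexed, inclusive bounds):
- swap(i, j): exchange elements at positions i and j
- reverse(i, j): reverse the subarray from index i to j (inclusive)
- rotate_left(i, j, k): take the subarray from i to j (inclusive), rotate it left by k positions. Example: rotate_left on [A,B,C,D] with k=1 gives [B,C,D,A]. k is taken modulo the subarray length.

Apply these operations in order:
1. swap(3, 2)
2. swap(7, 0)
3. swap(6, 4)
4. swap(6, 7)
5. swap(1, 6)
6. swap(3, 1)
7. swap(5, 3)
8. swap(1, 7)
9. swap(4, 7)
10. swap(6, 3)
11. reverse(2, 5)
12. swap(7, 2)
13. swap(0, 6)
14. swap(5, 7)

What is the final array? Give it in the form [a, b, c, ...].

Answer: [5, 1, 2, 0, 7, 3, 6, 4]

Derivation:
After 1 (swap(3, 2)): [3, 7, 4, 0, 1, 5, 2, 6]
After 2 (swap(7, 0)): [6, 7, 4, 0, 1, 5, 2, 3]
After 3 (swap(6, 4)): [6, 7, 4, 0, 2, 5, 1, 3]
After 4 (swap(6, 7)): [6, 7, 4, 0, 2, 5, 3, 1]
After 5 (swap(1, 6)): [6, 3, 4, 0, 2, 5, 7, 1]
After 6 (swap(3, 1)): [6, 0, 4, 3, 2, 5, 7, 1]
After 7 (swap(5, 3)): [6, 0, 4, 5, 2, 3, 7, 1]
After 8 (swap(1, 7)): [6, 1, 4, 5, 2, 3, 7, 0]
After 9 (swap(4, 7)): [6, 1, 4, 5, 0, 3, 7, 2]
After 10 (swap(6, 3)): [6, 1, 4, 7, 0, 3, 5, 2]
After 11 (reverse(2, 5)): [6, 1, 3, 0, 7, 4, 5, 2]
After 12 (swap(7, 2)): [6, 1, 2, 0, 7, 4, 5, 3]
After 13 (swap(0, 6)): [5, 1, 2, 0, 7, 4, 6, 3]
After 14 (swap(5, 7)): [5, 1, 2, 0, 7, 3, 6, 4]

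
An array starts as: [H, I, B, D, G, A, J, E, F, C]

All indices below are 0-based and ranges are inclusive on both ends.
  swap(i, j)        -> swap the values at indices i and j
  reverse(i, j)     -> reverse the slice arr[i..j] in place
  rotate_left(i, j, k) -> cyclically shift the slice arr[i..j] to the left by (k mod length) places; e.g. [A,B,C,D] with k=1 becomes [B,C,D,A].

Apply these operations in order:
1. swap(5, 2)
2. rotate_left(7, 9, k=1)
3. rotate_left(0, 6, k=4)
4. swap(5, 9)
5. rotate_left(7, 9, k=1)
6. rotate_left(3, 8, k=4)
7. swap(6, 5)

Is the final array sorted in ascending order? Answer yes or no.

After 1 (swap(5, 2)): [H, I, A, D, G, B, J, E, F, C]
After 2 (rotate_left(7, 9, k=1)): [H, I, A, D, G, B, J, F, C, E]
After 3 (rotate_left(0, 6, k=4)): [G, B, J, H, I, A, D, F, C, E]
After 4 (swap(5, 9)): [G, B, J, H, I, E, D, F, C, A]
After 5 (rotate_left(7, 9, k=1)): [G, B, J, H, I, E, D, C, A, F]
After 6 (rotate_left(3, 8, k=4)): [G, B, J, C, A, H, I, E, D, F]
After 7 (swap(6, 5)): [G, B, J, C, A, I, H, E, D, F]

Answer: no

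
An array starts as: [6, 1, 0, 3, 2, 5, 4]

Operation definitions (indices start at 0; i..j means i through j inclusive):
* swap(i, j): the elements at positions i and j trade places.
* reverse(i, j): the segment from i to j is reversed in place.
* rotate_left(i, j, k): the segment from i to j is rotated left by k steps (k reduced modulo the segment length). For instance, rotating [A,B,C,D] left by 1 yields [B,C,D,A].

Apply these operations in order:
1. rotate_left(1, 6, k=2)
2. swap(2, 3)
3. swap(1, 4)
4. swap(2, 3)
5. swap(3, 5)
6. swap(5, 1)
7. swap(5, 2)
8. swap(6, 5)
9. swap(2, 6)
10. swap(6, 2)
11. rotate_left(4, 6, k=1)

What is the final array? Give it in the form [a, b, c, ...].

Answer: [6, 5, 4, 1, 0, 2, 3]

Derivation:
After 1 (rotate_left(1, 6, k=2)): [6, 3, 2, 5, 4, 1, 0]
After 2 (swap(2, 3)): [6, 3, 5, 2, 4, 1, 0]
After 3 (swap(1, 4)): [6, 4, 5, 2, 3, 1, 0]
After 4 (swap(2, 3)): [6, 4, 2, 5, 3, 1, 0]
After 5 (swap(3, 5)): [6, 4, 2, 1, 3, 5, 0]
After 6 (swap(5, 1)): [6, 5, 2, 1, 3, 4, 0]
After 7 (swap(5, 2)): [6, 5, 4, 1, 3, 2, 0]
After 8 (swap(6, 5)): [6, 5, 4, 1, 3, 0, 2]
After 9 (swap(2, 6)): [6, 5, 2, 1, 3, 0, 4]
After 10 (swap(6, 2)): [6, 5, 4, 1, 3, 0, 2]
After 11 (rotate_left(4, 6, k=1)): [6, 5, 4, 1, 0, 2, 3]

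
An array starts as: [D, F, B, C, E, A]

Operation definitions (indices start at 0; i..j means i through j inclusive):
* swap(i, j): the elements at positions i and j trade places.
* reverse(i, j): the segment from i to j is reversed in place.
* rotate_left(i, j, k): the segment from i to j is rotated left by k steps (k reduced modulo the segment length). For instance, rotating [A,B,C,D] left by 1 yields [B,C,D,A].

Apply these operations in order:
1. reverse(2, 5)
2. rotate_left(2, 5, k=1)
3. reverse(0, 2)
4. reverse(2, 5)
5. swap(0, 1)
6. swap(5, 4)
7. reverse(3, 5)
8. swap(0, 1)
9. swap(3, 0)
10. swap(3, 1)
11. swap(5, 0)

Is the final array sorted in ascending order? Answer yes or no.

Answer: no

Derivation:
After 1 (reverse(2, 5)): [D, F, A, E, C, B]
After 2 (rotate_left(2, 5, k=1)): [D, F, E, C, B, A]
After 3 (reverse(0, 2)): [E, F, D, C, B, A]
After 4 (reverse(2, 5)): [E, F, A, B, C, D]
After 5 (swap(0, 1)): [F, E, A, B, C, D]
After 6 (swap(5, 4)): [F, E, A, B, D, C]
After 7 (reverse(3, 5)): [F, E, A, C, D, B]
After 8 (swap(0, 1)): [E, F, A, C, D, B]
After 9 (swap(3, 0)): [C, F, A, E, D, B]
After 10 (swap(3, 1)): [C, E, A, F, D, B]
After 11 (swap(5, 0)): [B, E, A, F, D, C]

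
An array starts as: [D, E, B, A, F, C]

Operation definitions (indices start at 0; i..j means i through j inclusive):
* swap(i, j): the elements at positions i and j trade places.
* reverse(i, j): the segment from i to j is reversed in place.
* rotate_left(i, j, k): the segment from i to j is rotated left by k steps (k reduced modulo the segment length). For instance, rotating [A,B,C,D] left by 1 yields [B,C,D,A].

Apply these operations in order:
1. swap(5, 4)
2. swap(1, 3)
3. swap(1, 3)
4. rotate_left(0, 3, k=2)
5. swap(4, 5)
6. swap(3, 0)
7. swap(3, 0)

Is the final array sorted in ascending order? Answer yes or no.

Answer: no

Derivation:
After 1 (swap(5, 4)): [D, E, B, A, C, F]
After 2 (swap(1, 3)): [D, A, B, E, C, F]
After 3 (swap(1, 3)): [D, E, B, A, C, F]
After 4 (rotate_left(0, 3, k=2)): [B, A, D, E, C, F]
After 5 (swap(4, 5)): [B, A, D, E, F, C]
After 6 (swap(3, 0)): [E, A, D, B, F, C]
After 7 (swap(3, 0)): [B, A, D, E, F, C]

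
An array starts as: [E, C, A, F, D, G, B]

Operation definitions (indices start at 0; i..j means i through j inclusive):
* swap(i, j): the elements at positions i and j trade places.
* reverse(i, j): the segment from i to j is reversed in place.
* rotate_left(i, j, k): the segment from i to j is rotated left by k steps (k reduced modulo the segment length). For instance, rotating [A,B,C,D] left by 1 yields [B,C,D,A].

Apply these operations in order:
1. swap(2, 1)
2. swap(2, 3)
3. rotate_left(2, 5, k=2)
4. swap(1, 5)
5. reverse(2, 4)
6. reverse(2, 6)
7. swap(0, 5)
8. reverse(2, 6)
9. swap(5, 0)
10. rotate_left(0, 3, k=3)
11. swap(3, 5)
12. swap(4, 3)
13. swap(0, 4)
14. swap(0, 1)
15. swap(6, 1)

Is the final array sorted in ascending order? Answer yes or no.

After 1 (swap(2, 1)): [E, A, C, F, D, G, B]
After 2 (swap(2, 3)): [E, A, F, C, D, G, B]
After 3 (rotate_left(2, 5, k=2)): [E, A, D, G, F, C, B]
After 4 (swap(1, 5)): [E, C, D, G, F, A, B]
After 5 (reverse(2, 4)): [E, C, F, G, D, A, B]
After 6 (reverse(2, 6)): [E, C, B, A, D, G, F]
After 7 (swap(0, 5)): [G, C, B, A, D, E, F]
After 8 (reverse(2, 6)): [G, C, F, E, D, A, B]
After 9 (swap(5, 0)): [A, C, F, E, D, G, B]
After 10 (rotate_left(0, 3, k=3)): [E, A, C, F, D, G, B]
After 11 (swap(3, 5)): [E, A, C, G, D, F, B]
After 12 (swap(4, 3)): [E, A, C, D, G, F, B]
After 13 (swap(0, 4)): [G, A, C, D, E, F, B]
After 14 (swap(0, 1)): [A, G, C, D, E, F, B]
After 15 (swap(6, 1)): [A, B, C, D, E, F, G]

Answer: yes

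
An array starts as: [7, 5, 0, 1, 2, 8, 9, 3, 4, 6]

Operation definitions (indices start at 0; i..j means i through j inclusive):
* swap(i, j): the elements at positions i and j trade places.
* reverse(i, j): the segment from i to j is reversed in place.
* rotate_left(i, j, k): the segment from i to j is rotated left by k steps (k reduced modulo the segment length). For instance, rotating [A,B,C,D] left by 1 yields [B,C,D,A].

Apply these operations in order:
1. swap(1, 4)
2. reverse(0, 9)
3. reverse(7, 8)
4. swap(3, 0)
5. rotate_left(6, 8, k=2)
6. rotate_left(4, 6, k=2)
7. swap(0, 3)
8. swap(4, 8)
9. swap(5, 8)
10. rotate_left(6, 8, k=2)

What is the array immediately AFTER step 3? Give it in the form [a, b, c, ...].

Answer: [6, 4, 3, 9, 8, 5, 1, 2, 0, 7]

Derivation:
After 1 (swap(1, 4)): [7, 2, 0, 1, 5, 8, 9, 3, 4, 6]
After 2 (reverse(0, 9)): [6, 4, 3, 9, 8, 5, 1, 0, 2, 7]
After 3 (reverse(7, 8)): [6, 4, 3, 9, 8, 5, 1, 2, 0, 7]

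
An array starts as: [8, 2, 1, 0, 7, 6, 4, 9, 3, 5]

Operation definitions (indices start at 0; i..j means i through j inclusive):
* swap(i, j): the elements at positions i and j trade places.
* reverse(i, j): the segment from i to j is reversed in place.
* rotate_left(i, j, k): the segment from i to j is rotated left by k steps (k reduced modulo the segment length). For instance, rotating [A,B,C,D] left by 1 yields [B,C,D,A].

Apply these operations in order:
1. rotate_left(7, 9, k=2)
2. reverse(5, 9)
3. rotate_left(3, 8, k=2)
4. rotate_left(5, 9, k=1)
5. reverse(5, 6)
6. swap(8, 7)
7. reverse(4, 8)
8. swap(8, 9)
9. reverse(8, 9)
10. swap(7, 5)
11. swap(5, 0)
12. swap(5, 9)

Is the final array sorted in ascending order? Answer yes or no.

After 1 (rotate_left(7, 9, k=2)): [8, 2, 1, 0, 7, 6, 4, 5, 9, 3]
After 2 (reverse(5, 9)): [8, 2, 1, 0, 7, 3, 9, 5, 4, 6]
After 3 (rotate_left(3, 8, k=2)): [8, 2, 1, 3, 9, 5, 4, 0, 7, 6]
After 4 (rotate_left(5, 9, k=1)): [8, 2, 1, 3, 9, 4, 0, 7, 6, 5]
After 5 (reverse(5, 6)): [8, 2, 1, 3, 9, 0, 4, 7, 6, 5]
After 6 (swap(8, 7)): [8, 2, 1, 3, 9, 0, 4, 6, 7, 5]
After 7 (reverse(4, 8)): [8, 2, 1, 3, 7, 6, 4, 0, 9, 5]
After 8 (swap(8, 9)): [8, 2, 1, 3, 7, 6, 4, 0, 5, 9]
After 9 (reverse(8, 9)): [8, 2, 1, 3, 7, 6, 4, 0, 9, 5]
After 10 (swap(7, 5)): [8, 2, 1, 3, 7, 0, 4, 6, 9, 5]
After 11 (swap(5, 0)): [0, 2, 1, 3, 7, 8, 4, 6, 9, 5]
After 12 (swap(5, 9)): [0, 2, 1, 3, 7, 5, 4, 6, 9, 8]

Answer: no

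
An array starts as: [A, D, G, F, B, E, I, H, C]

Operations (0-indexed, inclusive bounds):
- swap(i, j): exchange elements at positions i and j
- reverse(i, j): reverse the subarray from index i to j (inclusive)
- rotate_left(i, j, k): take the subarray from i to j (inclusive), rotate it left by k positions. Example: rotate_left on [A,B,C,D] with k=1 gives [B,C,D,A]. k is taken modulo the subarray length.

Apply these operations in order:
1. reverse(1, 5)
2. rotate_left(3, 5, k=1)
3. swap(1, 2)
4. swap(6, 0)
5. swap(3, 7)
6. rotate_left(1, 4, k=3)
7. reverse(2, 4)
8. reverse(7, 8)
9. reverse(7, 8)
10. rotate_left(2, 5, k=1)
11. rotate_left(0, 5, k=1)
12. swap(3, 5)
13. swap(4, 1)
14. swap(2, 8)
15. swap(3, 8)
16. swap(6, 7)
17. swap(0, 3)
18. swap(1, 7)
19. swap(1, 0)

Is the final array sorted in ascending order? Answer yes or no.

Answer: yes

Derivation:
After 1 (reverse(1, 5)): [A, E, B, F, G, D, I, H, C]
After 2 (rotate_left(3, 5, k=1)): [A, E, B, G, D, F, I, H, C]
After 3 (swap(1, 2)): [A, B, E, G, D, F, I, H, C]
After 4 (swap(6, 0)): [I, B, E, G, D, F, A, H, C]
After 5 (swap(3, 7)): [I, B, E, H, D, F, A, G, C]
After 6 (rotate_left(1, 4, k=3)): [I, D, B, E, H, F, A, G, C]
After 7 (reverse(2, 4)): [I, D, H, E, B, F, A, G, C]
After 8 (reverse(7, 8)): [I, D, H, E, B, F, A, C, G]
After 9 (reverse(7, 8)): [I, D, H, E, B, F, A, G, C]
After 10 (rotate_left(2, 5, k=1)): [I, D, E, B, F, H, A, G, C]
After 11 (rotate_left(0, 5, k=1)): [D, E, B, F, H, I, A, G, C]
After 12 (swap(3, 5)): [D, E, B, I, H, F, A, G, C]
After 13 (swap(4, 1)): [D, H, B, I, E, F, A, G, C]
After 14 (swap(2, 8)): [D, H, C, I, E, F, A, G, B]
After 15 (swap(3, 8)): [D, H, C, B, E, F, A, G, I]
After 16 (swap(6, 7)): [D, H, C, B, E, F, G, A, I]
After 17 (swap(0, 3)): [B, H, C, D, E, F, G, A, I]
After 18 (swap(1, 7)): [B, A, C, D, E, F, G, H, I]
After 19 (swap(1, 0)): [A, B, C, D, E, F, G, H, I]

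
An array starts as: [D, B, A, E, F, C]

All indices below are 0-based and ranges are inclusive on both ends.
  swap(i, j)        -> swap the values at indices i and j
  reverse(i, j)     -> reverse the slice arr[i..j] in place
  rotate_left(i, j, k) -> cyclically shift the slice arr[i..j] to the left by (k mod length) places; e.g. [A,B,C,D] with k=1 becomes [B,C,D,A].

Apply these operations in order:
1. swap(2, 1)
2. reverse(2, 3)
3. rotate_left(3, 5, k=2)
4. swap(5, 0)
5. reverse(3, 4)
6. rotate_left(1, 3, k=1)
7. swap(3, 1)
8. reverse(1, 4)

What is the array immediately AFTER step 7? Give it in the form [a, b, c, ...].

Answer: [F, A, B, E, C, D]

Derivation:
After 1 (swap(2, 1)): [D, A, B, E, F, C]
After 2 (reverse(2, 3)): [D, A, E, B, F, C]
After 3 (rotate_left(3, 5, k=2)): [D, A, E, C, B, F]
After 4 (swap(5, 0)): [F, A, E, C, B, D]
After 5 (reverse(3, 4)): [F, A, E, B, C, D]
After 6 (rotate_left(1, 3, k=1)): [F, E, B, A, C, D]
After 7 (swap(3, 1)): [F, A, B, E, C, D]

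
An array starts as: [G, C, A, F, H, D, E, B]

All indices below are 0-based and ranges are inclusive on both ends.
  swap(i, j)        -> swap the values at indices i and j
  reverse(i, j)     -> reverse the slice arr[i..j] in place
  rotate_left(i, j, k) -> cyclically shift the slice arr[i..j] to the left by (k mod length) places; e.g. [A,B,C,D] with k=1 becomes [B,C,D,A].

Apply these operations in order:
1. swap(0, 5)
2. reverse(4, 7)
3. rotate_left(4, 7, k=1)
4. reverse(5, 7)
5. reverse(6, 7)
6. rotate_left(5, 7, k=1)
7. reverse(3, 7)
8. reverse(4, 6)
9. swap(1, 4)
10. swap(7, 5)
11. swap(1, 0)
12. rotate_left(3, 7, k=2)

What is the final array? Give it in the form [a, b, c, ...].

After 1 (swap(0, 5)): [D, C, A, F, H, G, E, B]
After 2 (reverse(4, 7)): [D, C, A, F, B, E, G, H]
After 3 (rotate_left(4, 7, k=1)): [D, C, A, F, E, G, H, B]
After 4 (reverse(5, 7)): [D, C, A, F, E, B, H, G]
After 5 (reverse(6, 7)): [D, C, A, F, E, B, G, H]
After 6 (rotate_left(5, 7, k=1)): [D, C, A, F, E, G, H, B]
After 7 (reverse(3, 7)): [D, C, A, B, H, G, E, F]
After 8 (reverse(4, 6)): [D, C, A, B, E, G, H, F]
After 9 (swap(1, 4)): [D, E, A, B, C, G, H, F]
After 10 (swap(7, 5)): [D, E, A, B, C, F, H, G]
After 11 (swap(1, 0)): [E, D, A, B, C, F, H, G]
After 12 (rotate_left(3, 7, k=2)): [E, D, A, F, H, G, B, C]

Answer: [E, D, A, F, H, G, B, C]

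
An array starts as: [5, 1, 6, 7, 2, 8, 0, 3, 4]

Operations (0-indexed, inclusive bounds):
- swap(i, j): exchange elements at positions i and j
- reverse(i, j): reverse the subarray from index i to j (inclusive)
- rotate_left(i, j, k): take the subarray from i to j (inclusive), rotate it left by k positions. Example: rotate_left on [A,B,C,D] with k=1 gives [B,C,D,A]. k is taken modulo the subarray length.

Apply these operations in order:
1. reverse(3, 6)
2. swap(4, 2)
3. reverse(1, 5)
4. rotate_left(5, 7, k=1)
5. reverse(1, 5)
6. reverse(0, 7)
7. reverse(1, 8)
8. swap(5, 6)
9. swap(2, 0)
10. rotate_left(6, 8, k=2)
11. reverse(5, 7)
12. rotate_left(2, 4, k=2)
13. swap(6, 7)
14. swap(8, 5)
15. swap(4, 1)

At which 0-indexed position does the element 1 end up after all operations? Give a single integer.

After 1 (reverse(3, 6)): [5, 1, 6, 0, 8, 2, 7, 3, 4]
After 2 (swap(4, 2)): [5, 1, 8, 0, 6, 2, 7, 3, 4]
After 3 (reverse(1, 5)): [5, 2, 6, 0, 8, 1, 7, 3, 4]
After 4 (rotate_left(5, 7, k=1)): [5, 2, 6, 0, 8, 7, 3, 1, 4]
After 5 (reverse(1, 5)): [5, 7, 8, 0, 6, 2, 3, 1, 4]
After 6 (reverse(0, 7)): [1, 3, 2, 6, 0, 8, 7, 5, 4]
After 7 (reverse(1, 8)): [1, 4, 5, 7, 8, 0, 6, 2, 3]
After 8 (swap(5, 6)): [1, 4, 5, 7, 8, 6, 0, 2, 3]
After 9 (swap(2, 0)): [5, 4, 1, 7, 8, 6, 0, 2, 3]
After 10 (rotate_left(6, 8, k=2)): [5, 4, 1, 7, 8, 6, 3, 0, 2]
After 11 (reverse(5, 7)): [5, 4, 1, 7, 8, 0, 3, 6, 2]
After 12 (rotate_left(2, 4, k=2)): [5, 4, 8, 1, 7, 0, 3, 6, 2]
After 13 (swap(6, 7)): [5, 4, 8, 1, 7, 0, 6, 3, 2]
After 14 (swap(8, 5)): [5, 4, 8, 1, 7, 2, 6, 3, 0]
After 15 (swap(4, 1)): [5, 7, 8, 1, 4, 2, 6, 3, 0]

Answer: 3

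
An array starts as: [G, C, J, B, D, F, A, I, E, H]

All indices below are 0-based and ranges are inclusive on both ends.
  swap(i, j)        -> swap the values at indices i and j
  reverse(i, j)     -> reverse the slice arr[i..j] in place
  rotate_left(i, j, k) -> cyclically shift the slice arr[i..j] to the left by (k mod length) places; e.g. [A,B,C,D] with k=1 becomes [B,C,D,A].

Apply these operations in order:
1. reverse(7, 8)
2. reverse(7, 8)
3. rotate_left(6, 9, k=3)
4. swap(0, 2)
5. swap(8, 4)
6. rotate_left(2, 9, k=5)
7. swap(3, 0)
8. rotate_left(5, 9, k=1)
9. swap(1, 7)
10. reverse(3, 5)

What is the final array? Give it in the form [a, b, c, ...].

Answer: [D, F, A, B, E, J, I, C, H, G]

Derivation:
After 1 (reverse(7, 8)): [G, C, J, B, D, F, A, E, I, H]
After 2 (reverse(7, 8)): [G, C, J, B, D, F, A, I, E, H]
After 3 (rotate_left(6, 9, k=3)): [G, C, J, B, D, F, H, A, I, E]
After 4 (swap(0, 2)): [J, C, G, B, D, F, H, A, I, E]
After 5 (swap(8, 4)): [J, C, G, B, I, F, H, A, D, E]
After 6 (rotate_left(2, 9, k=5)): [J, C, A, D, E, G, B, I, F, H]
After 7 (swap(3, 0)): [D, C, A, J, E, G, B, I, F, H]
After 8 (rotate_left(5, 9, k=1)): [D, C, A, J, E, B, I, F, H, G]
After 9 (swap(1, 7)): [D, F, A, J, E, B, I, C, H, G]
After 10 (reverse(3, 5)): [D, F, A, B, E, J, I, C, H, G]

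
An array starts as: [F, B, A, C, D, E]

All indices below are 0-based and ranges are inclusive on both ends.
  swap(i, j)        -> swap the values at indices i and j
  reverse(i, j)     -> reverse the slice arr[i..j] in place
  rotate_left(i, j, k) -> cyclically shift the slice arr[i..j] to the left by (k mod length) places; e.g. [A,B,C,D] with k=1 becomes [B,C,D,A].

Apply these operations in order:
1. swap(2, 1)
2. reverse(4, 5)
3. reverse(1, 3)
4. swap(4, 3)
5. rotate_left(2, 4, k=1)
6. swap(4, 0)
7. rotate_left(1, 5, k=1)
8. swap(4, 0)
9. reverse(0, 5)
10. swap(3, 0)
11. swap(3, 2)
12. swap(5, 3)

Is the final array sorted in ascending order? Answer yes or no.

Answer: yes

Derivation:
After 1 (swap(2, 1)): [F, A, B, C, D, E]
After 2 (reverse(4, 5)): [F, A, B, C, E, D]
After 3 (reverse(1, 3)): [F, C, B, A, E, D]
After 4 (swap(4, 3)): [F, C, B, E, A, D]
After 5 (rotate_left(2, 4, k=1)): [F, C, E, A, B, D]
After 6 (swap(4, 0)): [B, C, E, A, F, D]
After 7 (rotate_left(1, 5, k=1)): [B, E, A, F, D, C]
After 8 (swap(4, 0)): [D, E, A, F, B, C]
After 9 (reverse(0, 5)): [C, B, F, A, E, D]
After 10 (swap(3, 0)): [A, B, F, C, E, D]
After 11 (swap(3, 2)): [A, B, C, F, E, D]
After 12 (swap(5, 3)): [A, B, C, D, E, F]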